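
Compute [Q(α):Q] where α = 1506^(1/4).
[Q(α):Q] = 4

α is a root of x^4 - 1506. By Eisenstein's criterion at the prime p = 2 (which divides the constant term 1506 but p^2 = 4 does not, since 1506 is squarefree), x^4 - 1506 is irreducible over Q. Hence [Q(α):Q] = 4.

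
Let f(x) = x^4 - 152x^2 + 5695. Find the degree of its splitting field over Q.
[K : Q] = 4

Solving the quadratic in x^2: x^2 = (152 ± √(152^2 - 4·5695))/2 = (152 ± √324)/2 = (152 ± 18)/2, giving x^2 = 85 or x^2 = 67. So f(x) = (x^2 - 85)(x^2 - 67) and the roots of f are ±√85, ±√67. Hence the splitting field is K = Q(√85, √67). Since 85 and 67 are distinct squarefree integers > 1, their product 5695 is not a perfect square, so √67 ∉ Q(√85). By the tower law [K:Q] = [Q(√85,√67):Q(√85)] · [Q(√85):Q] = 2 · 2 = 4.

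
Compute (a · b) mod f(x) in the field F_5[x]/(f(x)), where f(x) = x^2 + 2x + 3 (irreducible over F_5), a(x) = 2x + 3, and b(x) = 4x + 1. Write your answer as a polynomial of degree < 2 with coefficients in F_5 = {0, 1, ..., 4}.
a · b ≡ 3x + 4 (mod f(x))

Multiply in F_5[x]: a(x)·b(x) = (2x + 3)·(4x + 1) = 3x^2 + 4x + 3. This has degree ≥ 2, so divide by f(x) over F_5: 3x^2 + 4x + 3 = (3)·(x^2 + 2x + 3) + (3x + 4). Hence a·b ≡ 3x + 4 (mod f). (F_5[x]/(f) is a field with 5^2 = 25 elements since f is irreducible of degree 2.)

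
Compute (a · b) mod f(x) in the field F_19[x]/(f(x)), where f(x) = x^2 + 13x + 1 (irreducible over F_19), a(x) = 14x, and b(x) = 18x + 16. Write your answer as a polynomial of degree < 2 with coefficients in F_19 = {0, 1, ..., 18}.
a · b ≡ 7x + 14 (mod f(x))

Multiply in F_19[x]: a(x)·b(x) = (14x)·(18x + 16) = 5x^2 + 15x. This has degree ≥ 2, so divide by f(x) over F_19: 5x^2 + 15x = (5)·(x^2 + 13x + 1) + (7x + 14). Hence a·b ≡ 7x + 14 (mod f). (F_19[x]/(f) is a field with 19^2 = 361 elements since f is irreducible of degree 2.)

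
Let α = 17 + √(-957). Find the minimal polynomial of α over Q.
m_α(x) = x^2 - 34x + 1246

From α - 17 = √(-957), squaring gives (α - 17)^2 = -957, i.e. α^2 - 34α + 289 = -957, so α^2 - 34α + 1246 = 0. The discriminant of x^2 - 34x + 1246 is (-34)^2 - 4·(1246) = 1156 - 4984 = -3828, and 4·(-957) is not a perfect square in Q since -957 is squarefree and ≠ 1. Hence x^2 - 34x + 1246 is irreducible over Q and is the minimal polynomial of α.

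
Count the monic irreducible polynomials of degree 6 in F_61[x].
There are 8586690620 monic irreducible polynomials of degree 6 over F_61

Each element of F_{61^6} that lies in no proper subfield is a root of exactly one monic irreducible of degree 6 over F_61, and each such polynomial has 6 distinct roots in F_{61^6}. By Möbius inversion the count is N_61(6) = (1/6) Σ_{d|6} μ(6/d) · 61^d = (1/6)(μ(6)·61^1 + μ(3)·61^2 + μ(2)·61^3 + μ(1)·61^6) = 51520143720/6 = 8586690620.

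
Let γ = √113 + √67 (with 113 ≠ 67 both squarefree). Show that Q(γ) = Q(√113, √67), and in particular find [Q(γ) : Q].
[Q(γ) : Q] = 4 (equivalently, Q(γ) = Q(√113, √67))

Obviously Q(γ) ⊆ Q(√113, √67), and [Q(√113, √67):Q] = 4 (since 113, 67 are distinct squarefree integers > 1 with 7571 not a perfect square). To show equality we compute the minimal polynomial of γ. From γ = √113 + √67: γ^2 = 113 + 2√(7571) + 67 = 180 + 2√(7571), so γ^2 - 180 = 2√(7571); squaring, (γ^2 - 180)^2 = 4·7571, i.e. γ^4 - 360γ^2 + 32400 - 30284 = 0, i.e. γ^4 - 360γ^2 + 2116 = 0. So γ is a root of x^4 - 360x^2 + 2116. This polynomial is irreducible over Q: it has no rational root (each ±√113 ± √67 is irrational), and any factorization into two quadratics over Q would force √(7571) ∈ Q (pairing opposite roots) or √113, √67 ∈ Q (other pairings), all impossible. Hence [Q(γ):Q] = 4 = [Q(√113, √67):Q], so Q(γ) = Q(√113, √67).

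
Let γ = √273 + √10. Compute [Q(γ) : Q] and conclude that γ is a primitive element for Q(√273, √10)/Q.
[Q(γ) : Q] = 4 (equivalently, Q(γ) = Q(√273, √10))

Obviously Q(γ) ⊆ Q(√273, √10), and [Q(√273, √10):Q] = 4 (since 273, 10 are distinct squarefree integers > 1 with 2730 not a perfect square). To show equality we compute the minimal polynomial of γ. From γ = √273 + √10: γ^2 = 273 + 2√(2730) + 10 = 283 + 2√(2730), so γ^2 - 283 = 2√(2730); squaring, (γ^2 - 283)^2 = 4·2730, i.e. γ^4 - 566γ^2 + 80089 - 10920 = 0, i.e. γ^4 - 566γ^2 + 69169 = 0. So γ is a root of x^4 - 566x^2 + 69169. This polynomial is irreducible over Q: it has no rational root (each ±√273 ± √10 is irrational), and any factorization into two quadratics over Q would force √(2730) ∈ Q (pairing opposite roots) or √273, √10 ∈ Q (other pairings), all impossible. Hence [Q(γ):Q] = 4 = [Q(√273, √10):Q], so Q(γ) = Q(√273, √10).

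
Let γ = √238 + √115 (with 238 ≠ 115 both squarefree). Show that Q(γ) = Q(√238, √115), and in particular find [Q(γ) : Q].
[Q(γ) : Q] = 4 (equivalently, Q(γ) = Q(√238, √115))

Obviously Q(γ) ⊆ Q(√238, √115), and [Q(√238, √115):Q] = 4 (since 238, 115 are distinct squarefree integers > 1 with 27370 not a perfect square). To show equality we compute the minimal polynomial of γ. From γ = √238 + √115: γ^2 = 238 + 2√(27370) + 115 = 353 + 2√(27370), so γ^2 - 353 = 2√(27370); squaring, (γ^2 - 353)^2 = 4·27370, i.e. γ^4 - 706γ^2 + 124609 - 109480 = 0, i.e. γ^4 - 706γ^2 + 15129 = 0. So γ is a root of x^4 - 706x^2 + 15129. This polynomial is irreducible over Q: it has no rational root (each ±√238 ± √115 is irrational), and any factorization into two quadratics over Q would force √(27370) ∈ Q (pairing opposite roots) or √238, √115 ∈ Q (other pairings), all impossible. Hence [Q(γ):Q] = 4 = [Q(√238, √115):Q], so Q(γ) = Q(√238, √115).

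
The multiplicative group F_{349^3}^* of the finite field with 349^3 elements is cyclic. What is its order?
|F_{349^3}^*| = 42508548

F_{349^3} has 349^3 = 42508549 elements; its multiplicative group consists of all nonzero elements, so |F_{349^3}^*| = 42508549 - 1 = 42508548. (It is cyclic since any finite subgroup of the multiplicative group of a field is cyclic.)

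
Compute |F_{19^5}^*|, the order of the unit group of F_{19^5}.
|F_{19^5}^*| = 2476098

F_{19^5} has 19^5 = 2476099 elements; its multiplicative group consists of all nonzero elements, so |F_{19^5}^*| = 2476099 - 1 = 2476098. (It is cyclic since any finite subgroup of the multiplicative group of a field is cyclic.)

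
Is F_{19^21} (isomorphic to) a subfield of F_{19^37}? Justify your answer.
No: F_{19^21} is not a subfield of F_{19^37}

F_{p^m} embeds in F_{p^n} iff m | n. Here 21 ∤ 37 (since 37 = 1·21 + 16 with remainder 16 ≠ 0), so F_{19^21} is not a subfield of F_{19^37}. Equivalently: if it were, the tower law would give 21 = [F_{19^21}:F_19] dividing [F_{19^37}:F_19] = 37, contradiction.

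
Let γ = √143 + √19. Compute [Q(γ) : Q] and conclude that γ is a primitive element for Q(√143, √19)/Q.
[Q(γ) : Q] = 4 (equivalently, Q(γ) = Q(√143, √19))

Obviously Q(γ) ⊆ Q(√143, √19), and [Q(√143, √19):Q] = 4 (since 143, 19 are distinct squarefree integers > 1 with 2717 not a perfect square). To show equality we compute the minimal polynomial of γ. From γ = √143 + √19: γ^2 = 143 + 2√(2717) + 19 = 162 + 2√(2717), so γ^2 - 162 = 2√(2717); squaring, (γ^2 - 162)^2 = 4·2717, i.e. γ^4 - 324γ^2 + 26244 - 10868 = 0, i.e. γ^4 - 324γ^2 + 15376 = 0. So γ is a root of x^4 - 324x^2 + 15376. This polynomial is irreducible over Q: it has no rational root (each ±√143 ± √19 is irrational), and any factorization into two quadratics over Q would force √(2717) ∈ Q (pairing opposite roots) or √143, √19 ∈ Q (other pairings), all impossible. Hence [Q(γ):Q] = 4 = [Q(√143, √19):Q], so Q(γ) = Q(√143, √19).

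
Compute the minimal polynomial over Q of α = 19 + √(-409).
m_α(x) = x^2 - 38x + 770

From α - 19 = √(-409), squaring gives (α - 19)^2 = -409, i.e. α^2 - 38α + 361 = -409, so α^2 - 38α + 770 = 0. The discriminant of x^2 - 38x + 770 is (-38)^2 - 4·(770) = 1444 - 3080 = -1636, and 4·(-409) is not a perfect square in Q since -409 is squarefree and ≠ 1. Hence x^2 - 38x + 770 is irreducible over Q and is the minimal polynomial of α.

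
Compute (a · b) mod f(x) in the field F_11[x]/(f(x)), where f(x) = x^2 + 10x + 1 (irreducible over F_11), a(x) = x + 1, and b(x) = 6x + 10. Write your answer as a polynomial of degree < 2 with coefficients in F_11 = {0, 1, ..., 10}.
a · b ≡ 4 (mod f(x))

Multiply in F_11[x]: a(x)·b(x) = (x + 1)·(6x + 10) = 6x^2 + 5x + 10. This has degree ≥ 2, so divide by f(x) over F_11: 6x^2 + 5x + 10 = (6)·(x^2 + 10x + 1) + (4). Hence a·b ≡ 4 (mod f). (F_11[x]/(f) is a field with 11^2 = 121 elements since f is irreducible of degree 2.)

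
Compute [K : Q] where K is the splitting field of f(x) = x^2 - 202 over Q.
[K : Q] = 2

f(x) = x^2 - 202 factors as (x - √202)(x + √202). The splitting field is K = Q(√202). Since 202 is squarefree and > 1, it is not a perfect square, so x^2 - 202 is irreducible over Q and [Q(√202) : Q] = 2. Hence [K : Q] = 2.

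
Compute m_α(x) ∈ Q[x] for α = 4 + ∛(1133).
m_α(x) = x^3 - 12x^2 + 48x - 1197

Set β = α - 4 = ∛(1133), so β^3 = 1133. Then (α - 4)^3 - 1133 = 0, i.e. α is a root of g(x) = (x - 4)^3 - 1133 = x^3 - 12x^2 + 48x - 1197. Since g(x) = h(x - 4) where h(x) = x^3 - 1133, and h is irreducible over Q (because 1133 is not a perfect cube, so h has no rational root, and a monic cubic with no rational root is irreducible), g is also irreducible (irreducibility is preserved under the substitution x → x - 4). Hence m_α(x) = x^3 - 12x^2 + 48x - 1197.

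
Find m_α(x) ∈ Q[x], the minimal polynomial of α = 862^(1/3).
m_α(x) = x^3 - 862

α satisfies α^3 = 862, so x^3 - 862 annihilates α. By the rational root test, a rational root p/q (in lowest terms) of x^3 - 862 would satisfy p^3 = 862 q^3, forcing q = 1 and p^3 = 862; but 862 is not a perfect cube, contradiction. A monic cubic over Q with no rational root is irreducible (any nontrivial factorization would include a linear factor). Hence x^3 - 862 is the minimal polynomial of α, and in particular [Q(α):Q] = 3.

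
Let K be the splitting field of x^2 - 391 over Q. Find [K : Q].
[K : Q] = 2

f(x) = x^2 - 391 factors as (x - √391)(x + √391). The splitting field is K = Q(√391). Since 391 is squarefree and > 1, it is not a perfect square, so x^2 - 391 is irreducible over Q and [Q(√391) : Q] = 2. Hence [K : Q] = 2.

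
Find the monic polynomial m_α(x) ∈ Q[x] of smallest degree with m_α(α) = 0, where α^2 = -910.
m_α(x) = x^2 + 910

α satisfies α^2 + 910 = 0, so x^2 + 910 annihilates α. Since d = -910 is squarefree and ≠ 1, it is not a perfect square in Q, so x^2 + 910 has no rational root and is therefore irreducible over Q (a degree-2 polynomial over a field is irreducible iff it has no root). Hence m_α(x) = x^2 + 910.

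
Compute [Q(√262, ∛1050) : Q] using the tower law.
[Q(√262, ∛1050) : Q] = 6

Let L = Q(√262, ∛1050). Since Q(√262) ⊂ L and [Q(√262):Q] = 2, the tower law gives 2 | [L:Q]. Likewise Q(∛1050) ⊂ L with [Q(∛1050):Q] = 3 (because 1050 is not a perfect cube), so 3 | [L:Q]. As gcd(2,3) = 1, [L:Q] is divisible by 6. Conversely L is generated over Q by √262 and ∛1050, so [L:Q] ≤ 2·3 = 6. Therefore [Q(√262, ∛1050) : Q] = 6.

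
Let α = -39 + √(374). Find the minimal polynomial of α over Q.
m_α(x) = x^2 + 78x + 1147

From α + 39 = √(374), squaring gives (α + 39)^2 = 374, i.e. α^2 + 78α + 1521 = 374, so α^2 + 78α + 1147 = 0. The discriminant of x^2 + 78x + 1147 is (78)^2 - 4·(1147) = 6084 - 4588 = 1496, and 4·(374) is not a perfect square in Q since 374 is squarefree and ≠ 1. Hence x^2 + 78x + 1147 is irreducible over Q and is the minimal polynomial of α.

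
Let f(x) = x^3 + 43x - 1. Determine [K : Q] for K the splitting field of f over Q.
[K : Q] = 6

By the rational root test, any rational root of the monic integer polynomial f(x) = x^3 + 43x - 1 must be an integer dividing the constant term -1, i.e. one of ±{1}. Evaluating: f(1) = 43, f(-1) = -45; none is 0, so f has no rational root and is therefore irreducible over Q (a cubic with no linear factor over a field is irreducible). For an irreducible cubic, the Galois group is A_3 or S_3 according as the discriminant disc(f) = -4a^3 - 27b^2 = -4·(43)^3 - 27·(-1)^2 = -318055 is or is not a square in Q. Here disc(f) = -318055 is not a perfect square in Q, so the Galois group of f over Q is not contained in A_3 and must be all of S_3. The splitting field has degree |S_3| = 6 over Q, so [K : Q] = 6.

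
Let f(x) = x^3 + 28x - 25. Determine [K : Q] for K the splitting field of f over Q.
[K : Q] = 6

By the rational root test, any rational root of the monic integer polynomial f(x) = x^3 + 28x - 25 must be an integer dividing the constant term -25, i.e. one of ±{1, 5, 25}. Evaluating: f(1) = 4, f(-1) = -54, f(5) = 240, f(-5) = -290, f(25) = 16300, f(-25) = -16350; none is 0, so f has no rational root and is therefore irreducible over Q (a cubic with no linear factor over a field is irreducible). For an irreducible cubic, the Galois group is A_3 or S_3 according as the discriminant disc(f) = -4a^3 - 27b^2 = -4·(28)^3 - 27·(-25)^2 = -104683 is or is not a square in Q. Here disc(f) = -104683 is not a perfect square in Q, so the Galois group of f over Q is not contained in A_3 and must be all of S_3. The splitting field has degree |S_3| = 6 over Q, so [K : Q] = 6.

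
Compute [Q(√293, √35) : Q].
[Q(√293, √35) : Q] = 4

[Q(√293):Q] = 2 (min poly x^2 - 293, irreducible since 293 is squarefree > 1). For the top step, suppose √35 ∈ Q(√293), say √35 = c + d√293 with c, d ∈ Q. Squaring: 35 = c^2 + 293d^2 + 2cd√293. Since √293 ∉ Q this forces 2cd = 0. If d = 0 then √35 = c ∈ Q, contradicting 35 squarefree > 1. If c = 0 then 35 = 293d^2, so 293·35 = (293d)^2 is a perfect square in Q — but 293·35 = 10255 is not a perfect square (since 293 and 35 are distinct squarefree integers). Contradiction. Hence √35 ∉ Q(√293), so x^2 - 35 stays irreducible over Q(√293) and [Q(√293, √35) : Q(√293)] = 2. By the tower law, [Q(√293, √35) : Q] = 2 · 2 = 4.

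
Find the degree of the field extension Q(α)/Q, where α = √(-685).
[Q(α):Q] = 2

[Q(α):Q] equals the degree of the minimal polynomial of α. Here α^2 = -685 and x^2 + 685 is irreducible (d = -685 is squarefree, ≠ 1, hence not a square), so deg(m_α) = 2. Thus [Q(α):Q] = 2.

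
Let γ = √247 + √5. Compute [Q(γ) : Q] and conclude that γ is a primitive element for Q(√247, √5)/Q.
[Q(γ) : Q] = 4 (equivalently, Q(γ) = Q(√247, √5))

Obviously Q(γ) ⊆ Q(√247, √5), and [Q(√247, √5):Q] = 4 (since 247, 5 are distinct squarefree integers > 1 with 1235 not a perfect square). To show equality we compute the minimal polynomial of γ. From γ = √247 + √5: γ^2 = 247 + 2√(1235) + 5 = 252 + 2√(1235), so γ^2 - 252 = 2√(1235); squaring, (γ^2 - 252)^2 = 4·1235, i.e. γ^4 - 504γ^2 + 63504 - 4940 = 0, i.e. γ^4 - 504γ^2 + 58564 = 0. So γ is a root of x^4 - 504x^2 + 58564. This polynomial is irreducible over Q: it has no rational root (each ±√247 ± √5 is irrational), and any factorization into two quadratics over Q would force √(1235) ∈ Q (pairing opposite roots) or √247, √5 ∈ Q (other pairings), all impossible. Hence [Q(γ):Q] = 4 = [Q(√247, √5):Q], so Q(γ) = Q(√247, √5).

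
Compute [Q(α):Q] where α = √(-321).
[Q(α):Q] = 2

[Q(α):Q] equals the degree of the minimal polynomial of α. Here α^2 = -321 and x^2 + 321 is irreducible (d = -321 is squarefree, ≠ 1, hence not a square), so deg(m_α) = 2. Thus [Q(α):Q] = 2.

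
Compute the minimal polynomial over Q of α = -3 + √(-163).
m_α(x) = x^2 + 6x + 172

From α + 3 = √(-163), squaring gives (α + 3)^2 = -163, i.e. α^2 + 6α + 9 = -163, so α^2 + 6α + 172 = 0. The discriminant of x^2 + 6x + 172 is (6)^2 - 4·(172) = 36 - 688 = -652, and 4·(-163) is not a perfect square in Q since -163 is squarefree and ≠ 1. Hence x^2 + 6x + 172 is irreducible over Q and is the minimal polynomial of α.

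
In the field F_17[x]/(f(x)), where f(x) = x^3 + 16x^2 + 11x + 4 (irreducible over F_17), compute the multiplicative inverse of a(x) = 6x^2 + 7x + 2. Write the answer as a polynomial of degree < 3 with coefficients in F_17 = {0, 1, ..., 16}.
a(x)^(-1) ≡ 16x^2 + x + 12 (mod f(x))

Since f is irreducible over F_17, F_17[x]/(f) is a field and a(x) ≠ 0 has an inverse. Apply the extended Euclidean algorithm to f(x) and a(x) in F_17[x]: f(x) = (3x + 2)·a(x) + (8x);  a(x) = (5x + 3)·(8x) + (2). The last nonzero remainder is the constant 2 = gcd(f, a) in F_17. Back-substituting through the division chain expresses 2 = s(x)·a(x) + t(x)·f(x) with s(x) ≡ 15x^2 + 2x + 7 (mod f), so (15x^2 + 2x + 7)·a(x) ≡ 2 (mod f). Multiplying by 2^(-1) ≡ 9 in F_17 gives a(x)^(-1) ≡ 9·(15x^2 + 2x + 7) ≡ 16x^2 + x + 12 (mod f). Check: (6x^2 + 7x + 2)·(16x^2 + x + 12) = 11x^4 + 16x^3 + 9x^2 + x + 7 ≡ 1 (mod x^3 + 16x^2 + 11x + 4).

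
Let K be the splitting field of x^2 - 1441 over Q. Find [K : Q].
[K : Q] = 2

f(x) = x^2 - 1441 factors as (x - √1441)(x + √1441). The splitting field is K = Q(√1441). Since 1441 is squarefree and > 1, it is not a perfect square, so x^2 - 1441 is irreducible over Q and [Q(√1441) : Q] = 2. Hence [K : Q] = 2.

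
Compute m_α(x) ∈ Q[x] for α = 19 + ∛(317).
m_α(x) = x^3 - 57x^2 + 1083x - 7176

Set β = α - 19 = ∛(317), so β^3 = 317. Then (α - 19)^3 - 317 = 0, i.e. α is a root of g(x) = (x - 19)^3 - 317 = x^3 - 57x^2 + 1083x - 7176. Since g(x) = h(x - 19) where h(x) = x^3 - 317, and h is irreducible over Q (because 317 is not a perfect cube, so h has no rational root, and a monic cubic with no rational root is irreducible), g is also irreducible (irreducibility is preserved under the substitution x → x - 19). Hence m_α(x) = x^3 - 57x^2 + 1083x - 7176.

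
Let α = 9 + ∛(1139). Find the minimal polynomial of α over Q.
m_α(x) = x^3 - 27x^2 + 243x - 1868

Set β = α - 9 = ∛(1139), so β^3 = 1139. Then (α - 9)^3 - 1139 = 0, i.e. α is a root of g(x) = (x - 9)^3 - 1139 = x^3 - 27x^2 + 243x - 1868. Since g(x) = h(x - 9) where h(x) = x^3 - 1139, and h is irreducible over Q (because 1139 is not a perfect cube, so h has no rational root, and a monic cubic with no rational root is irreducible), g is also irreducible (irreducibility is preserved under the substitution x → x - 9). Hence m_α(x) = x^3 - 27x^2 + 243x - 1868.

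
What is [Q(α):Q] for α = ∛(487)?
[Q(α):Q] = 3

The minimal polynomial of α is x^3 - 487, irreducible over Q since 487 is not a perfect cube (so x^3 - 487 has no rational root). Hence [Q(α):Q] = deg(m_α) = 3.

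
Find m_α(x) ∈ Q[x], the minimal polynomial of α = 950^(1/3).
m_α(x) = x^3 - 950

α satisfies α^3 = 950, so x^3 - 950 annihilates α. By the rational root test, a rational root p/q (in lowest terms) of x^3 - 950 would satisfy p^3 = 950 q^3, forcing q = 1 and p^3 = 950; but 950 is not a perfect cube, contradiction. A monic cubic over Q with no rational root is irreducible (any nontrivial factorization would include a linear factor). Hence x^3 - 950 is the minimal polynomial of α, and in particular [Q(α):Q] = 3.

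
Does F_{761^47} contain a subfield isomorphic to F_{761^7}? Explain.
No: F_{761^7} is not a subfield of F_{761^47}

F_{p^m} embeds in F_{p^n} iff m | n. Here 7 ∤ 47 (since 47 = 6·7 + 5 with remainder 5 ≠ 0), so F_{761^7} is not a subfield of F_{761^47}. Equivalently: if it were, the tower law would give 7 = [F_{761^7}:F_761] dividing [F_{761^47}:F_761] = 47, contradiction.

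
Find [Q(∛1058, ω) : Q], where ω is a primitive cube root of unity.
[Q(∛1058, ω) : Q] = 6

[Q(∛1058):Q] = 3 (min poly x^3 - 1058, irreducible since 1058 is not a perfect cube). [Q(ω):Q] = 2 (min poly x^2 + x + 1). Since Q(∛1058) ⊂ R and ω ∉ R, we have ω ∉ Q(∛1058), so x^2 + x + 1 remains irreducible over Q(∛1058) and [Q(∛1058, ω) : Q(∛1058)] = 2. By the tower law, [Q(∛1058, ω) : Q] = 3 · 2 = 6. (In fact Q(∛1058, ω) is the splitting field of x^3 - 1058 over Q.)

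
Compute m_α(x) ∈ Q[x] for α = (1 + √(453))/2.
m_α(x) = x^2 - x - 113

From 2α - 1 = √(453), squaring gives (2α - 1)^2 = 453, i.e. 4α^2 - 4α + 1 = 453, so α^2 - α + (1 - 453)/4 = 0. Since 453 ≡ 1 (mod 4), (1 - 453)/4 = -113 ∈ Z. The polynomial x^2 - x - 113 has discriminant 1 - 4·(-113) = 453, which is not a perfect square in Q (d = 453 is squarefree and ≠ 1), so x^2 - x - 113 is irreducible over Q. It is the minimal polynomial of α.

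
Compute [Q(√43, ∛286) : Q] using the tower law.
[Q(√43, ∛286) : Q] = 6

Let L = Q(√43, ∛286). Since Q(√43) ⊂ L and [Q(√43):Q] = 2, the tower law gives 2 | [L:Q]. Likewise Q(∛286) ⊂ L with [Q(∛286):Q] = 3 (because 286 is not a perfect cube), so 3 | [L:Q]. As gcd(2,3) = 1, [L:Q] is divisible by 6. Conversely L is generated over Q by √43 and ∛286, so [L:Q] ≤ 2·3 = 6. Therefore [Q(√43, ∛286) : Q] = 6.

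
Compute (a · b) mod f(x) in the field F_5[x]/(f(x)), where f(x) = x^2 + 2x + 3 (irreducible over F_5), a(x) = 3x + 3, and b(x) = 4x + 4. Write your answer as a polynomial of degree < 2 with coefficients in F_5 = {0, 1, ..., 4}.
a · b ≡ 1 (mod f(x))

Multiply in F_5[x]: a(x)·b(x) = (3x + 3)·(4x + 4) = 2x^2 + 4x + 2. This has degree ≥ 2, so divide by f(x) over F_5: 2x^2 + 4x + 2 = (2)·(x^2 + 2x + 3) + (1). Hence a·b ≡ 1 (mod f). (F_5[x]/(f) is a field with 5^2 = 25 elements since f is irreducible of degree 2.)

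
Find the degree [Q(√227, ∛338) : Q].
[Q(√227, ∛338) : Q] = 6

Let L = Q(√227, ∛338). Since Q(√227) ⊂ L and [Q(√227):Q] = 2, the tower law gives 2 | [L:Q]. Likewise Q(∛338) ⊂ L with [Q(∛338):Q] = 3 (because 338 is not a perfect cube), so 3 | [L:Q]. As gcd(2,3) = 1, [L:Q] is divisible by 6. Conversely L is generated over Q by √227 and ∛338, so [L:Q] ≤ 2·3 = 6. Therefore [Q(√227, ∛338) : Q] = 6.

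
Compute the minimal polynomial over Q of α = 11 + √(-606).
m_α(x) = x^2 - 22x + 727

From α - 11 = √(-606), squaring gives (α - 11)^2 = -606, i.e. α^2 - 22α + 121 = -606, so α^2 - 22α + 727 = 0. The discriminant of x^2 - 22x + 727 is (-22)^2 - 4·(727) = 484 - 2908 = -2424, and 4·(-606) is not a perfect square in Q since -606 is squarefree and ≠ 1. Hence x^2 - 22x + 727 is irreducible over Q and is the minimal polynomial of α.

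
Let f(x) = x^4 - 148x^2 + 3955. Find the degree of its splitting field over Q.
[K : Q] = 4

Solving the quadratic in x^2: x^2 = (148 ± √(148^2 - 4·3955))/2 = (148 ± √6084)/2 = (148 ± 78)/2, giving x^2 = 113 or x^2 = 35. So f(x) = (x^2 - 113)(x^2 - 35) and the roots of f are ±√113, ±√35. Hence the splitting field is K = Q(√113, √35). Since 113 and 35 are distinct squarefree integers > 1, their product 3955 is not a perfect square, so √35 ∉ Q(√113). By the tower law [K:Q] = [Q(√113,√35):Q(√113)] · [Q(√113):Q] = 2 · 2 = 4.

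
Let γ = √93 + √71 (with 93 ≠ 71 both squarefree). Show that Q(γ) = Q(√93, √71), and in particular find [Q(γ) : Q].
[Q(γ) : Q] = 4 (equivalently, Q(γ) = Q(√93, √71))

Obviously Q(γ) ⊆ Q(√93, √71), and [Q(√93, √71):Q] = 4 (since 93, 71 are distinct squarefree integers > 1 with 6603 not a perfect square). To show equality we compute the minimal polynomial of γ. From γ = √93 + √71: γ^2 = 93 + 2√(6603) + 71 = 164 + 2√(6603), so γ^2 - 164 = 2√(6603); squaring, (γ^2 - 164)^2 = 4·6603, i.e. γ^4 - 328γ^2 + 26896 - 26412 = 0, i.e. γ^4 - 328γ^2 + 484 = 0. So γ is a root of x^4 - 328x^2 + 484. This polynomial is irreducible over Q: it has no rational root (each ±√93 ± √71 is irrational), and any factorization into two quadratics over Q would force √(6603) ∈ Q (pairing opposite roots) or √93, √71 ∈ Q (other pairings), all impossible. Hence [Q(γ):Q] = 4 = [Q(√93, √71):Q], so Q(γ) = Q(√93, √71).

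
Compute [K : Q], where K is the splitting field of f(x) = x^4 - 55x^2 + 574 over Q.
[K : Q] = 4

Solving the quadratic in x^2: x^2 = (55 ± √(55^2 - 4·574))/2 = (55 ± √729)/2 = (55 ± 27)/2, giving x^2 = 14 or x^2 = 41. So f(x) = (x^2 - 14)(x^2 - 41) and the roots of f are ±√14, ±√41. Hence the splitting field is K = Q(√14, √41). Since 14 and 41 are distinct squarefree integers > 1, their product 574 is not a perfect square, so √41 ∉ Q(√14). By the tower law [K:Q] = [Q(√14,√41):Q(√14)] · [Q(√14):Q] = 2 · 2 = 4.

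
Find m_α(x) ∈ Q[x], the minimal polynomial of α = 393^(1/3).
m_α(x) = x^3 - 393

α satisfies α^3 = 393, so x^3 - 393 annihilates α. By the rational root test, a rational root p/q (in lowest terms) of x^3 - 393 would satisfy p^3 = 393 q^3, forcing q = 1 and p^3 = 393; but 393 is not a perfect cube, contradiction. A monic cubic over Q with no rational root is irreducible (any nontrivial factorization would include a linear factor). Hence x^3 - 393 is the minimal polynomial of α, and in particular [Q(α):Q] = 3.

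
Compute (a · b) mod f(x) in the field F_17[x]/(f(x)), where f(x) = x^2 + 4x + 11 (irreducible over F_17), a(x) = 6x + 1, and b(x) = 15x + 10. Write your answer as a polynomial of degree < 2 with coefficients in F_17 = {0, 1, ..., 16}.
a · b ≡ 4x + 6 (mod f(x))

Multiply in F_17[x]: a(x)·b(x) = (6x + 1)·(15x + 10) = 5x^2 + 7x + 10. This has degree ≥ 2, so divide by f(x) over F_17: 5x^2 + 7x + 10 = (5)·(x^2 + 4x + 11) + (4x + 6). Hence a·b ≡ 4x + 6 (mod f). (F_17[x]/(f) is a field with 17^2 = 289 elements since f is irreducible of degree 2.)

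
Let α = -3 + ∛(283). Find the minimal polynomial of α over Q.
m_α(x) = x^3 + 9x^2 + 27x - 256

Set β = α + 3 = ∛(283), so β^3 = 283. Then (α + 3)^3 - 283 = 0, i.e. α is a root of g(x) = (x + 3)^3 - 283 = x^3 + 9x^2 + 27x - 256. Since g(x) = h(x + 3) where h(x) = x^3 - 283, and h is irreducible over Q (because 283 is not a perfect cube, so h has no rational root, and a monic cubic with no rational root is irreducible), g is also irreducible (irreducibility is preserved under the substitution x → x + 3). Hence m_α(x) = x^3 + 9x^2 + 27x - 256.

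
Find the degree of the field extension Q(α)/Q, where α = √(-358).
[Q(α):Q] = 2

[Q(α):Q] equals the degree of the minimal polynomial of α. Here α^2 = -358 and x^2 + 358 is irreducible (d = -358 is squarefree, ≠ 1, hence not a square), so deg(m_α) = 2. Thus [Q(α):Q] = 2.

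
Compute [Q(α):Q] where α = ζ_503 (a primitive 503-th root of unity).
[Q(α):Q] = 502

The minimal polynomial of ζ_503 over Q is the 503-th cyclotomic polynomial Φ_503(x), which is irreducible over Q and has degree φ(503) = 502. Hence [Q(α):Q] = φ(503) = 502.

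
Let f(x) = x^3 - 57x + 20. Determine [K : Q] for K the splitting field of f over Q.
[K : Q] = 6

By the rational root test, any rational root of the monic integer polynomial f(x) = x^3 - 57x + 20 must be an integer dividing the constant term 20, i.e. one of ±{1, 2, 4, 5, 10, 20}. Evaluating: f(1) = -36, f(-1) = 76, f(2) = -86, f(-2) = 126, f(4) = -144, f(-4) = 184, f(5) = -140, f(-5) = 180, f(10) = 450, f(-10) = -410, f(20) = 6880, f(-20) = -6840; none is 0, so f has no rational root and is therefore irreducible over Q (a cubic with no linear factor over a field is irreducible). For an irreducible cubic, the Galois group is A_3 or S_3 according as the discriminant disc(f) = -4a^3 - 27b^2 = -4·(-57)^3 - 27·(20)^2 = 729972 is or is not a square in Q. Here disc(f) = 729972 is not a perfect square in Q, so the Galois group of f over Q is not contained in A_3 and must be all of S_3. The splitting field has degree |S_3| = 6 over Q, so [K : Q] = 6.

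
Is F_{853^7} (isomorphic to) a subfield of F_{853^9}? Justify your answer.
No: F_{853^7} is not a subfield of F_{853^9}

F_{p^m} embeds in F_{p^n} iff m | n. Here 7 ∤ 9 (since 9 = 1·7 + 2 with remainder 2 ≠ 0), so F_{853^7} is not a subfield of F_{853^9}. Equivalently: if it were, the tower law would give 7 = [F_{853^7}:F_853] dividing [F_{853^9}:F_853] = 9, contradiction.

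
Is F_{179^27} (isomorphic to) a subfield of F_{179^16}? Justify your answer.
No: F_{179^27} is not a subfield of F_{179^16}

F_{p^m} embeds in F_{p^n} iff m | n. Here 27 ∤ 16 (since 16 = 0·27 + 16 with remainder 16 ≠ 0), so F_{179^27} is not a subfield of F_{179^16}. Equivalently: if it were, the tower law would give 27 = [F_{179^27}:F_179] dividing [F_{179^16}:F_179] = 16, contradiction.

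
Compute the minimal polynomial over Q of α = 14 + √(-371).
m_α(x) = x^2 - 28x + 567

From α - 14 = √(-371), squaring gives (α - 14)^2 = -371, i.e. α^2 - 28α + 196 = -371, so α^2 - 28α + 567 = 0. The discriminant of x^2 - 28x + 567 is (-28)^2 - 4·(567) = 784 - 2268 = -1484, and 4·(-371) is not a perfect square in Q since -371 is squarefree and ≠ 1. Hence x^2 - 28x + 567 is irreducible over Q and is the minimal polynomial of α.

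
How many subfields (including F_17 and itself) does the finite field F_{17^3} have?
F_{17^3} has 2 subfields

The subfields of F_{p^n} are exactly the fields F_{p^d} for d | n (each is the fixed field of the unique index-d subgroup of Gal(F_{p^n}/F_p) ≅ Z/nZ). The divisors of n = 3 are {1, 3}, giving 2 subfields: F_{17^1}, F_{17^3}.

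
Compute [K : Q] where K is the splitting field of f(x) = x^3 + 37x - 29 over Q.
[K : Q] = 6

By the rational root test, any rational root of the monic integer polynomial f(x) = x^3 + 37x - 29 must be an integer dividing the constant term -29, i.e. one of ±{1, 29}. Evaluating: f(1) = 9, f(-1) = -67, f(29) = 25433, f(-29) = -25491; none is 0, so f has no rational root and is therefore irreducible over Q (a cubic with no linear factor over a field is irreducible). For an irreducible cubic, the Galois group is A_3 or S_3 according as the discriminant disc(f) = -4a^3 - 27b^2 = -4·(37)^3 - 27·(-29)^2 = -225319 is or is not a square in Q. Here disc(f) = -225319 is not a perfect square in Q, so the Galois group of f over Q is not contained in A_3 and must be all of S_3. The splitting field has degree |S_3| = 6 over Q, so [K : Q] = 6.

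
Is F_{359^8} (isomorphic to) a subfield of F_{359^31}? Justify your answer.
No: F_{359^8} is not a subfield of F_{359^31}

F_{p^m} embeds in F_{p^n} iff m | n. Here 8 ∤ 31 (since 31 = 3·8 + 7 with remainder 7 ≠ 0), so F_{359^8} is not a subfield of F_{359^31}. Equivalently: if it were, the tower law would give 8 = [F_{359^8}:F_359] dividing [F_{359^31}:F_359] = 31, contradiction.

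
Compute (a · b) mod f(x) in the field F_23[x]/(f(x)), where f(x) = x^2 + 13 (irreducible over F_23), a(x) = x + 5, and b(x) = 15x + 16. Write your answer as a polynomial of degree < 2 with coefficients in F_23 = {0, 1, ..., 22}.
a · b ≡ 22x (mod f(x))

Multiply in F_23[x]: a(x)·b(x) = (x + 5)·(15x + 16) = 15x^2 + 22x + 11. This has degree ≥ 2, so divide by f(x) over F_23: 15x^2 + 22x + 11 = (15)·(x^2 + 13) + (22x). Hence a·b ≡ 22x (mod f). (F_23[x]/(f) is a field with 23^2 = 529 elements since f is irreducible of degree 2.)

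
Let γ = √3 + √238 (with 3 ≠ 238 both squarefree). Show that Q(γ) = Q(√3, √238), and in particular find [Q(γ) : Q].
[Q(γ) : Q] = 4 (equivalently, Q(γ) = Q(√3, √238))

Obviously Q(γ) ⊆ Q(√3, √238), and [Q(√3, √238):Q] = 4 (since 3, 238 are distinct squarefree integers > 1 with 714 not a perfect square). To show equality we compute the minimal polynomial of γ. From γ = √3 + √238: γ^2 = 3 + 2√(714) + 238 = 241 + 2√(714), so γ^2 - 241 = 2√(714); squaring, (γ^2 - 241)^2 = 4·714, i.e. γ^4 - 482γ^2 + 58081 - 2856 = 0, i.e. γ^4 - 482γ^2 + 55225 = 0. So γ is a root of x^4 - 482x^2 + 55225. This polynomial is irreducible over Q: it has no rational root (each ±√3 ± √238 is irrational), and any factorization into two quadratics over Q would force √(714) ∈ Q (pairing opposite roots) or √3, √238 ∈ Q (other pairings), all impossible. Hence [Q(γ):Q] = 4 = [Q(√3, √238):Q], so Q(γ) = Q(√3, √238).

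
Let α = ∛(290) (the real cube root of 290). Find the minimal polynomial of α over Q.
m_α(x) = x^3 - 290

α satisfies α^3 = 290, so x^3 - 290 annihilates α. By the rational root test, a rational root p/q (in lowest terms) of x^3 - 290 would satisfy p^3 = 290 q^3, forcing q = 1 and p^3 = 290; but 290 is not a perfect cube, contradiction. A monic cubic over Q with no rational root is irreducible (any nontrivial factorization would include a linear factor). Hence x^3 - 290 is the minimal polynomial of α, and in particular [Q(α):Q] = 3.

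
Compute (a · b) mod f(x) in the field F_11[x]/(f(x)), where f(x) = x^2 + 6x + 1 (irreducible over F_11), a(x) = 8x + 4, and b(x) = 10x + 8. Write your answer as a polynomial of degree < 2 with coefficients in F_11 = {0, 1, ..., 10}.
a · b ≡ 9x + 7 (mod f(x))

Multiply in F_11[x]: a(x)·b(x) = (8x + 4)·(10x + 8) = 3x^2 + 5x + 10. This has degree ≥ 2, so divide by f(x) over F_11: 3x^2 + 5x + 10 = (3)·(x^2 + 6x + 1) + (9x + 7). Hence a·b ≡ 9x + 7 (mod f). (F_11[x]/(f) is a field with 11^2 = 121 elements since f is irreducible of degree 2.)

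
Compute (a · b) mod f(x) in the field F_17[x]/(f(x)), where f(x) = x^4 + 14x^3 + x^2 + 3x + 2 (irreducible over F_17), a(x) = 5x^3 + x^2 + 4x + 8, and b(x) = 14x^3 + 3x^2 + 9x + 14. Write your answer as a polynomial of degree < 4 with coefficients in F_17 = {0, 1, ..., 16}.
a · b ≡ x^3 + 13x^2 + 15x + 4 (mod f(x))

Multiply in F_17[x]: a(x)·b(x) = (5x^3 + x^2 + 4x + 8)·(14x^3 + 3x^2 + 9x + 14) = 2x^6 + 12x^5 + 2x^4 + 16x^3 + 6x^2 + 9x + 10. This has degree ≥ 4, so divide by f(x) over F_17: 2x^6 + 12x^5 + 2x^4 + 16x^3 + 6x^2 + 9x + 10 = (2x^2 + x + 3)·(x^4 + 14x^3 + x^2 + 3x + 2) + (x^3 + 13x^2 + 15x + 4). Hence a·b ≡ x^3 + 13x^2 + 15x + 4 (mod f). (F_17[x]/(f) is a field with 17^4 = 83521 elements since f is irreducible of degree 4.)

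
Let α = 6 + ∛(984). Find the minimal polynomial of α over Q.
m_α(x) = x^3 - 18x^2 + 108x - 1200

Set β = α - 6 = ∛(984), so β^3 = 984. Then (α - 6)^3 - 984 = 0, i.e. α is a root of g(x) = (x - 6)^3 - 984 = x^3 - 18x^2 + 108x - 1200. Since g(x) = h(x - 6) where h(x) = x^3 - 984, and h is irreducible over Q (because 984 is not a perfect cube, so h has no rational root, and a monic cubic with no rational root is irreducible), g is also irreducible (irreducibility is preserved under the substitution x → x - 6). Hence m_α(x) = x^3 - 18x^2 + 108x - 1200.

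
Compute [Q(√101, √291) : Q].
[Q(√101, √291) : Q] = 4

[Q(√101):Q] = 2 (min poly x^2 - 101, irreducible since 101 is squarefree > 1). For the top step, suppose √291 ∈ Q(√101), say √291 = c + d√101 with c, d ∈ Q. Squaring: 291 = c^2 + 101d^2 + 2cd√101. Since √101 ∉ Q this forces 2cd = 0. If d = 0 then √291 = c ∈ Q, contradicting 291 squarefree > 1. If c = 0 then 291 = 101d^2, so 101·291 = (101d)^2 is a perfect square in Q — but 101·291 = 29391 is not a perfect square (since 101 and 291 are distinct squarefree integers). Contradiction. Hence √291 ∉ Q(√101), so x^2 - 291 stays irreducible over Q(√101) and [Q(√101, √291) : Q(√101)] = 2. By the tower law, [Q(√101, √291) : Q] = 2 · 2 = 4.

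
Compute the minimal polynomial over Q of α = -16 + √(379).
m_α(x) = x^2 + 32x - 123

From α + 16 = √(379), squaring gives (α + 16)^2 = 379, i.e. α^2 + 32α + 256 = 379, so α^2 + 32α - 123 = 0. The discriminant of x^2 + 32x - 123 is (32)^2 - 4·(-123) = 1024 + 492 = 1516, and 4·(379) is not a perfect square in Q since 379 is squarefree and ≠ 1. Hence x^2 + 32x - 123 is irreducible over Q and is the minimal polynomial of α.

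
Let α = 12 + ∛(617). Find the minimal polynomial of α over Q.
m_α(x) = x^3 - 36x^2 + 432x - 2345

Set β = α - 12 = ∛(617), so β^3 = 617. Then (α - 12)^3 - 617 = 0, i.e. α is a root of g(x) = (x - 12)^3 - 617 = x^3 - 36x^2 + 432x - 2345. Since g(x) = h(x - 12) where h(x) = x^3 - 617, and h is irreducible over Q (because 617 is not a perfect cube, so h has no rational root, and a monic cubic with no rational root is irreducible), g is also irreducible (irreducibility is preserved under the substitution x → x - 12). Hence m_α(x) = x^3 - 36x^2 + 432x - 2345.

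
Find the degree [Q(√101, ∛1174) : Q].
[Q(√101, ∛1174) : Q] = 6

Let L = Q(√101, ∛1174). Since Q(√101) ⊂ L and [Q(√101):Q] = 2, the tower law gives 2 | [L:Q]. Likewise Q(∛1174) ⊂ L with [Q(∛1174):Q] = 3 (because 1174 is not a perfect cube), so 3 | [L:Q]. As gcd(2,3) = 1, [L:Q] is divisible by 6. Conversely L is generated over Q by √101 and ∛1174, so [L:Q] ≤ 2·3 = 6. Therefore [Q(√101, ∛1174) : Q] = 6.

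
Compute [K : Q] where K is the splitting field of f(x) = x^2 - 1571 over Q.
[K : Q] = 2

f(x) = x^2 - 1571 factors as (x - √1571)(x + √1571). The splitting field is K = Q(√1571). Since 1571 is squarefree and > 1, it is not a perfect square, so x^2 - 1571 is irreducible over Q and [Q(√1571) : Q] = 2. Hence [K : Q] = 2.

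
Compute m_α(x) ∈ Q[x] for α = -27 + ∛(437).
m_α(x) = x^3 + 81x^2 + 2187x + 19246

Set β = α + 27 = ∛(437), so β^3 = 437. Then (α + 27)^3 - 437 = 0, i.e. α is a root of g(x) = (x + 27)^3 - 437 = x^3 + 81x^2 + 2187x + 19246. Since g(x) = h(x + 27) where h(x) = x^3 - 437, and h is irreducible over Q (because 437 is not a perfect cube, so h has no rational root, and a monic cubic with no rational root is irreducible), g is also irreducible (irreducibility is preserved under the substitution x → x + 27). Hence m_α(x) = x^3 + 81x^2 + 2187x + 19246.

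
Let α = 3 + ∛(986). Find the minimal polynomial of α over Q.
m_α(x) = x^3 - 9x^2 + 27x - 1013

Set β = α - 3 = ∛(986), so β^3 = 986. Then (α - 3)^3 - 986 = 0, i.e. α is a root of g(x) = (x - 3)^3 - 986 = x^3 - 9x^2 + 27x - 1013. Since g(x) = h(x - 3) where h(x) = x^3 - 986, and h is irreducible over Q (because 986 is not a perfect cube, so h has no rational root, and a monic cubic with no rational root is irreducible), g is also irreducible (irreducibility is preserved under the substitution x → x - 3). Hence m_α(x) = x^3 - 9x^2 + 27x - 1013.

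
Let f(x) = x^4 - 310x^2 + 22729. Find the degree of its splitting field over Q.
[K : Q] = 4

Solving the quadratic in x^2: x^2 = (310 ± √(310^2 - 4·22729))/2 = (310 ± √5184)/2 = (310 ± 72)/2, giving x^2 = 119 or x^2 = 191. So f(x) = (x^2 - 119)(x^2 - 191) and the roots of f are ±√119, ±√191. Hence the splitting field is K = Q(√119, √191). Since 119 and 191 are distinct squarefree integers > 1, their product 22729 is not a perfect square, so √191 ∉ Q(√119). By the tower law [K:Q] = [Q(√119,√191):Q(√119)] · [Q(√119):Q] = 2 · 2 = 4.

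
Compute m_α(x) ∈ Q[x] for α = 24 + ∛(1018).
m_α(x) = x^3 - 72x^2 + 1728x - 14842

Set β = α - 24 = ∛(1018), so β^3 = 1018. Then (α - 24)^3 - 1018 = 0, i.e. α is a root of g(x) = (x - 24)^3 - 1018 = x^3 - 72x^2 + 1728x - 14842. Since g(x) = h(x - 24) where h(x) = x^3 - 1018, and h is irreducible over Q (because 1018 is not a perfect cube, so h has no rational root, and a monic cubic with no rational root is irreducible), g is also irreducible (irreducibility is preserved under the substitution x → x - 24). Hence m_α(x) = x^3 - 72x^2 + 1728x - 14842.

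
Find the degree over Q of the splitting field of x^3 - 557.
[K : Q] = 6

The roots of x^3 - 557 are ∛557, ω∛557, ω^2∛557 where ω = e^(2πi/3) is a primitive cube root of unity, so K = Q(∛557, ω). Now [Q(∛557):Q] = 3 (since 557 is not a perfect cube, x^3 - 557 is irreducible) and [Q(ω):Q] = 2. Both 2 and 3 divide [K:Q], and [K:Q] ≤ 3·2 = 6, so [K:Q] = 6. (Equivalently: Q(∛557) ⊂ R but ω ∉ R, so [K : Q(∛557)] = 2.)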